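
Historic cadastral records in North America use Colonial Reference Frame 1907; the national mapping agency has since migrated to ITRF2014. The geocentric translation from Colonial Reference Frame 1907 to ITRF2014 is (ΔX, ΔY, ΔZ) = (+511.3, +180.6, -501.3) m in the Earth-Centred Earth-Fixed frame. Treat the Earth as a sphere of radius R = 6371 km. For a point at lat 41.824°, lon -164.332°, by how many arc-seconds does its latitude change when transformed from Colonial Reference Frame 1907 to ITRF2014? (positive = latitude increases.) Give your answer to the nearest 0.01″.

sin φ = 0.666845, cos φ = 0.745197, sin λ = -0.270063, cos λ = -0.962843.
North component: ΔN = −sin φ cos λ·ΔX − sin φ sin λ·ΔY + cos φ·ΔZ = −(0.666845)(-0.962843)(511.3) − (0.666845)(-0.270063)(180.6) + (0.745197)(-501.3) = -12.75 m.
1° of latitude spans πR/180 = 111195 m, so Δφ = -12.75 / 111195 × 3600 = -0.413″.

Δφ = -0.41″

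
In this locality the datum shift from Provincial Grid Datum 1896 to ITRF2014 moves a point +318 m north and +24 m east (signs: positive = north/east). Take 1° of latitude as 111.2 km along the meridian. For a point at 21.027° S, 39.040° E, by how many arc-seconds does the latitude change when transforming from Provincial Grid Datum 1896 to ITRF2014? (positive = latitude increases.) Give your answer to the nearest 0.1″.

1° of latitude = 111.2 km, so Δφ = 318.0 / 111200 = 0.0028597° = 10.295″.

Δφ = 10.3″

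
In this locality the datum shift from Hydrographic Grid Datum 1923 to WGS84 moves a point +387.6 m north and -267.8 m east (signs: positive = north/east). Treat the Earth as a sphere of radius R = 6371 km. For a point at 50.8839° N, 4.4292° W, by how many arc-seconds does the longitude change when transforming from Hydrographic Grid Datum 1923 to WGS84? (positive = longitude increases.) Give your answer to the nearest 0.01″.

Δλ = -13.74″

At latitude 50.8839°, cos φ = 0.630894.
One radian of longitude at latitude φ spans R cos φ, so Δλ = ΔE / (R cos φ) = -267.8 / (6371000 × 0.630894) = -6.6626e-05 rad = -13.743″.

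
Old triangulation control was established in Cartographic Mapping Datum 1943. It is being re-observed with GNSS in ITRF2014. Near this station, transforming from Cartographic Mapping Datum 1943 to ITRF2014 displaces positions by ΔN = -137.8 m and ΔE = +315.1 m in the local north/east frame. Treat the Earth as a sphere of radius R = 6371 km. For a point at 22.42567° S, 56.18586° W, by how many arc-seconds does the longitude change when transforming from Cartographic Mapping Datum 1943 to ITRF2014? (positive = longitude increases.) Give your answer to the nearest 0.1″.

Δλ = 11.0″

At latitude -22.42567°, cos φ = 0.924375.
One radian of longitude at latitude φ spans R cos φ, so Δλ = ΔE / (R cos φ) = 315.1 / (6371000 × 0.924375) = 5.3505e-05 rad = 11.036″.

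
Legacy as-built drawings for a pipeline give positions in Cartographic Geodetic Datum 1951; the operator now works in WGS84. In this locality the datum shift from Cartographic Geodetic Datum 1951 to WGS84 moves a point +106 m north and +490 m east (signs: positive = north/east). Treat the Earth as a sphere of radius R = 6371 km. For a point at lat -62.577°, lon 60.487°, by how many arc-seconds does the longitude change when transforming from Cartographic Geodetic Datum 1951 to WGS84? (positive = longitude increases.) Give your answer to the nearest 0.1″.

At latitude -62.577°, cos φ = 0.460556.
One radian of longitude at latitude φ spans R cos φ, so Δλ = ΔE / (R cos φ) = 490.0 / (6371000 × 0.460556) = 1.6700e-04 rad = 34.445″.

Δλ = 34.4″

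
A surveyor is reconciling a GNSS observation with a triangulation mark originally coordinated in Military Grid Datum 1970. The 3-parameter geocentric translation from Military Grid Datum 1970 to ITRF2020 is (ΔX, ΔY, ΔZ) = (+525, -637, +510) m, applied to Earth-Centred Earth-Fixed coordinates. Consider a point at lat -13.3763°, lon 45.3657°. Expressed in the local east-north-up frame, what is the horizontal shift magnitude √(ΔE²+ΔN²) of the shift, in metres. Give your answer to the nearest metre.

949 m

At φ = -13.3763°, λ = 45.3657°: sin φ = -0.231346, cos φ = 0.972872, sin λ = 0.711606, cos λ = 0.702579.
ΔE = −sin λ·ΔX + cos λ·ΔY = −(0.711606)·(525) + (0.702579)·(-637) = -821.14 m.
ΔN = −sin φ cos λ·ΔX − sin φ sin λ·ΔY + cos φ·ΔZ = −(-0.231346)(0.702579)(525) − (-0.231346)(0.711606)(-637) + (0.972872)(510) = 476.63 m.
Horizontal magnitude = √(ΔE² + ΔN²) = √((-821.14)² + 476.63²) = 949.44 m.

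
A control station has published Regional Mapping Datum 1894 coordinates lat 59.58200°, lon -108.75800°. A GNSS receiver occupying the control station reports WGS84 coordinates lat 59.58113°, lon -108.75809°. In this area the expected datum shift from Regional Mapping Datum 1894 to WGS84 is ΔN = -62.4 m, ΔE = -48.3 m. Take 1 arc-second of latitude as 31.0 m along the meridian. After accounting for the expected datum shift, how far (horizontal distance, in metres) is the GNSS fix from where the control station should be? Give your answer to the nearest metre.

Observed coordinate differences: Δφ = -0.00087°, Δλ = -0.00009°.
Converting to metres (1° lat = 111600 m, cos φ = 0.506305): observed ΔN = -97.1 m, observed ΔE = -5.1 m.
Subtracting the expected shift leaves a residual of -97.1 − (-62.4) = -34.7 m north and -5.1 − (-48.3) = 43.2 m east.
Residual distance = √((-34.7)² + 43.2²) = 55.4 m.

55 m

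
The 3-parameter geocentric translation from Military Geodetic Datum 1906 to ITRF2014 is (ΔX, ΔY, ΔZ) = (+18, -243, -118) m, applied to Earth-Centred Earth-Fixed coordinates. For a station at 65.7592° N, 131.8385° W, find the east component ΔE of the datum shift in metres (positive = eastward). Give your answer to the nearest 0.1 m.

At φ = 65.7592°, λ = -131.8385°: sin φ = 0.911828, cos φ = 0.410572, sin λ = -0.745028, cos λ = -0.667033.
ΔE = −sin λ·ΔX + cos λ·ΔY = −(-0.745028)·(18) + (-0.667033)·(-243) = 175.50 m.

ΔE = 175.5 m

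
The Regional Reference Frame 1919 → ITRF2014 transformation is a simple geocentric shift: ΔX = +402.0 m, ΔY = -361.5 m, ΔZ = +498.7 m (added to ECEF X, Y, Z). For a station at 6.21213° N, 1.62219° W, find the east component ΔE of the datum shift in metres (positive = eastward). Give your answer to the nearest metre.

The local east axis at (φ, λ) is (−sin λ, cos λ, 0), so ΔE = −sin(-1.62219°)·402.0 + cos(-1.62219°)·(-361.5) = -349.97 m.

ΔE = -350 m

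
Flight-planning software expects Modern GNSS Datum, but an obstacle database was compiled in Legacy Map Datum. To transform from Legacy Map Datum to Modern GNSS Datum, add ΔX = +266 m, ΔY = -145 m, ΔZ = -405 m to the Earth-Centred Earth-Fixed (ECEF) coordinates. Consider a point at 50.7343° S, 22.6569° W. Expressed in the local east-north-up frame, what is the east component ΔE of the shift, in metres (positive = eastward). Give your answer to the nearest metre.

At φ = -50.7343°, λ = -22.6569°: sin φ = -0.774219, cos φ = 0.632918, sin λ = -0.385212, cos λ = 0.922828.
ΔE = −sin λ·ΔX + cos λ·ΔY = −(-0.385212)·(266) + (0.922828)·(-145) = -31.34 m.

ΔE = -31 m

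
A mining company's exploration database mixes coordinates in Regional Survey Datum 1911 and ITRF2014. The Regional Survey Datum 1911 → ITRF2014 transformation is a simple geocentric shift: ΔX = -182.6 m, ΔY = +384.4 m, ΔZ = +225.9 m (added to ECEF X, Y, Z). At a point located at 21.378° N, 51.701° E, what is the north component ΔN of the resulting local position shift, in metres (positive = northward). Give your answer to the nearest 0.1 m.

The local north axis is (−sin φ cos λ, −sin φ sin λ, cos φ), giving ΔN = 41.252 − 109.965 + 210.357 = 141.64 m.

ΔN = 141.6 m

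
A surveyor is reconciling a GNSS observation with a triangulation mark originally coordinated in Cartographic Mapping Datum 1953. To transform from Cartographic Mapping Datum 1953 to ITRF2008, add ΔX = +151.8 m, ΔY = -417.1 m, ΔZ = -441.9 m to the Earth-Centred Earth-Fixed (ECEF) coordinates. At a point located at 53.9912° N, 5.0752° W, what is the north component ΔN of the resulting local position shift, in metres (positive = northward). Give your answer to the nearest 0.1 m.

ΔN = -412.0 m

The local north axis is (−sin φ cos λ, −sin φ sin λ, cos φ), giving ΔN = -122.314 − 29.848 − 259.797 = -411.96 m.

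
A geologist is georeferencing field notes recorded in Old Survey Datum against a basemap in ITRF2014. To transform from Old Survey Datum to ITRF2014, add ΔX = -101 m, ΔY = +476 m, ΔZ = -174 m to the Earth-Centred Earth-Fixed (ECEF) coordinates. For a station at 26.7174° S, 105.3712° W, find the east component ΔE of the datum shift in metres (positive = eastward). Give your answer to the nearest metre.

ΔE = -224 m

At φ = -26.7174°, λ = -105.3712°: sin φ = -0.449590, cos φ = 0.893235, sin λ = -0.964229, cos λ = -0.265071.
ΔE = −sin λ·ΔX + cos λ·ΔY = −(-0.964229)·(-101) + (-0.265071)·(476) = -223.56 m.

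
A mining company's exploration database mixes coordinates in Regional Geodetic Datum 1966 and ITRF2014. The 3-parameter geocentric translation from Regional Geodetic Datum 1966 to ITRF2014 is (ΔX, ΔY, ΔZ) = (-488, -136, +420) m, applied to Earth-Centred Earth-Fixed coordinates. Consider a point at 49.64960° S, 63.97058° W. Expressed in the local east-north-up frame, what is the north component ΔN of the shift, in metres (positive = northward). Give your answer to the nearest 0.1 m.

ΔN = 201.9 m

At φ = -49.64960°, λ = -63.97058°: sin φ = -0.762099, cos φ = 0.647460, sin λ = -0.898569, cos λ = 0.438833.
ΔN = −sin φ cos λ·ΔX − sin φ sin λ·ΔY + cos φ·ΔZ = −(-0.762099)(0.438833)(-488) − (-0.762099)(-0.898569)(-136) + (0.647460)(420) = 201.86 m.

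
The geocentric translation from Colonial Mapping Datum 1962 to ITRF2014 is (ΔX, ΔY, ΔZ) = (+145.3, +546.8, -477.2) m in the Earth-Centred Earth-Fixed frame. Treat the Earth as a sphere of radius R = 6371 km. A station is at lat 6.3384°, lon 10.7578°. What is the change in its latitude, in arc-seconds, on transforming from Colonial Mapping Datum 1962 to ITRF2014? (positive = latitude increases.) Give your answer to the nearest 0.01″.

sin φ = 0.110400, cos φ = 0.993887, sin λ = 0.186658, cos λ = 0.982425.
North component: ΔN = −sin φ cos λ·ΔX − sin φ sin λ·ΔY + cos φ·ΔZ = −(0.110400)(0.982425)(145.3) − (0.110400)(0.186658)(546.8) + (0.993887)(-477.2) = -501.31 m.
1° of latitude spans πR/180 = 111195 m, so Δφ = -501.31 / 111195 × 3600 = -16.230″.

Δφ = -16.23″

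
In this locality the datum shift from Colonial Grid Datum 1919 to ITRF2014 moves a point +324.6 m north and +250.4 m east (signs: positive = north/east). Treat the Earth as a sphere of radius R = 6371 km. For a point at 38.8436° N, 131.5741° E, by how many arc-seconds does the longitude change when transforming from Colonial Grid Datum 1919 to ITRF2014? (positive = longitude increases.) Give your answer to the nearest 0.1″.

At latitude 38.8436°, cos φ = 0.778861.
One radian of longitude at latitude φ spans R cos φ, so Δλ = ΔE / (R cos φ) = 250.4 / (6371000 × 0.778861) = 5.0462e-05 rad = 10.409″.

Δλ = 10.4″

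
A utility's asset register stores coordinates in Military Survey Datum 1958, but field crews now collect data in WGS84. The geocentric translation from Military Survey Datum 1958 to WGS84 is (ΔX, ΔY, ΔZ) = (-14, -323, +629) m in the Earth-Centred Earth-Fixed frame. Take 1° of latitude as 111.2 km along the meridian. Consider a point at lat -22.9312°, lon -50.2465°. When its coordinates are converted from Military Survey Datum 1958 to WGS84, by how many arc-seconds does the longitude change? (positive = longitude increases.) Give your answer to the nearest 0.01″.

Δλ = -7.64″

sin φ = -0.389626, cos φ = 0.920973, sin λ = -0.768803, cos λ = 0.639486.
East component: ΔE = −sin λ·ΔX + cos λ·ΔY = −(-0.768803)(-14) + (0.639486)(-323) = -217.32 m.
1° of latitude spans 111200 m; at latitude φ, 1° of longitude spans that × cos φ = 102412.2 m, so Δλ = -217.32 / 102412.2 × 3600 = -7.639″.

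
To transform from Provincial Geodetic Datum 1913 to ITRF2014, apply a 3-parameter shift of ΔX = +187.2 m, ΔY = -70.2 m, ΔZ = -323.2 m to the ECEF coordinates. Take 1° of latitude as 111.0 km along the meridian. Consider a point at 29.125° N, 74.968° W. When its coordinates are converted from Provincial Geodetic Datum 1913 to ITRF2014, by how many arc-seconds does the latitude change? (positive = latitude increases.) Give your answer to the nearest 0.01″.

Δφ = -10.99″

sin φ = 0.486717, cos φ = 0.873560, sin λ = -0.965781, cos λ = 0.259358.
North component: ΔN = −sin φ cos λ·ΔX − sin φ sin λ·ΔY + cos φ·ΔZ = −(0.486717)(0.259358)(187.2) − (0.486717)(-0.965781)(-70.2) + (0.873560)(-323.2) = -338.96 m.
1° of latitude spans 111000 m, so Δφ = -338.96 / 111000 × 3600 = -10.993″.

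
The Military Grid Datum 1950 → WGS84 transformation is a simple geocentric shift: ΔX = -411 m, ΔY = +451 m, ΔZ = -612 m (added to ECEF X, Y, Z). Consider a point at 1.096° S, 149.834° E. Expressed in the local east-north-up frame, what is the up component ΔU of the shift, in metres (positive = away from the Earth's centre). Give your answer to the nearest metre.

ΔU = 594 m

At φ = -1.096°, λ = 149.834°: sin φ = -0.019128, cos φ = 0.999817, sin λ = 0.502507, cos λ = -0.864573.
ΔU = cos φ cos λ·ΔX + cos φ sin λ·ΔY + sin φ·ΔZ = (0.999817)(-0.864573)(-411) + (0.999817)(0.502507)(451) + (-0.019128)(-612) = 593.57 m.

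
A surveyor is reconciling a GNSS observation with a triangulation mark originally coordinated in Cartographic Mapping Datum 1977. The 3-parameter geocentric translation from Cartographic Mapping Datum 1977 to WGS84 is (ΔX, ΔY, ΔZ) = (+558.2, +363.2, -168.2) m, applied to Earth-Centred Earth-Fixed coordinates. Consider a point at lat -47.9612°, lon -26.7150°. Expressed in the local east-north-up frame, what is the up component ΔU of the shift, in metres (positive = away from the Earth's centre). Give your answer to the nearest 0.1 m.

ΔU = 349.5 m

The local up (radial) axis is (cos φ cos λ, cos φ sin λ, sin φ), giving ΔU = 333.889 − 109.336 + 124.921 = 349.47 m.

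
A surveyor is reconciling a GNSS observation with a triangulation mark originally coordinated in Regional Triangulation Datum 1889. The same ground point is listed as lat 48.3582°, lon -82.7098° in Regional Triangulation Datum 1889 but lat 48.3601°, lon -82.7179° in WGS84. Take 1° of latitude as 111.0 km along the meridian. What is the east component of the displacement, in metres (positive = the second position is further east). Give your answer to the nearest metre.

ΔE = -597 m

Δφ = 48.3601° − 48.3582° = +0.0019°; Δλ = -82.7179° − -82.7098° = -0.0081°.
ΔN = Δφ × 111000 = 210.9 m; ΔE = Δλ × 111000 × cos(48.3582°) = -0.0081 × 111000 × 0.664472 = -597.4 m.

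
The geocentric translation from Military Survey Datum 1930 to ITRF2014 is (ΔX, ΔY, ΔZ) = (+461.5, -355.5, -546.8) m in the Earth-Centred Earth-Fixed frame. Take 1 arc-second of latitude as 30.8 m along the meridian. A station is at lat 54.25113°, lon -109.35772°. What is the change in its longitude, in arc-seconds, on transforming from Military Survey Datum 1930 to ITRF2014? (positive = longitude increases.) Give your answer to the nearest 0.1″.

sin φ = 0.811586, cos φ = 0.584234, sin λ = -0.943468, cos λ = -0.331465.
East component: ΔE = −sin λ·ΔX + cos λ·ΔY = −(-0.943468)(461.5) + (-0.331465)(-355.5) = 553.25 m.
1° of latitude spans 3600 × 30.80 = 110880 m; at latitude φ, 1° of longitude spans that × cos φ = 64779.8 m, so Δλ = 553.25 / 64779.8 × 3600 = 30.745″.

Δλ = 30.7″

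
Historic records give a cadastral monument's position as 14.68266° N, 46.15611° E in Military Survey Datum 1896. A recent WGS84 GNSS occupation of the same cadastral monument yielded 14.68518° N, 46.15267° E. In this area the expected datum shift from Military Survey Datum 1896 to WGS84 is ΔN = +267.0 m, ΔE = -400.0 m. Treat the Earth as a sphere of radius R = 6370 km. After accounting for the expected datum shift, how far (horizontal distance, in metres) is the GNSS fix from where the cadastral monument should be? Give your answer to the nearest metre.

33 m

Observed coordinate differences: Δφ = +0.00252°, Δλ = -0.00344°.
Converting to metres (1° lat = 111177 m, cos φ = 0.967345): observed ΔN = 280.2 m, observed ΔE = -370.0 m.
Subtracting the expected shift leaves a residual of 280.2 − (267.0) = 13.2 m north and -370.0 − (-400.0) = 30.0 m east.
Residual distance = √(13.2² + 30.0²) = 32.8 m.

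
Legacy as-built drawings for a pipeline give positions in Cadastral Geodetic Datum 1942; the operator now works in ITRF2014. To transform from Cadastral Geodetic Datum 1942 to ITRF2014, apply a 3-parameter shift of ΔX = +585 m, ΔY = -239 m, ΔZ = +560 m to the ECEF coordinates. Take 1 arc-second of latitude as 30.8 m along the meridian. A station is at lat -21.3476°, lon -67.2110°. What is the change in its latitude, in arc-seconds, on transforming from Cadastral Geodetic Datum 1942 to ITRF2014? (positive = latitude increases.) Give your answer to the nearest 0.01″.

Δφ = 22.22″

sin φ = -0.364025, cos φ = 0.931389, sin λ = -0.921938, cos λ = 0.387339.
North component: ΔN = −sin φ cos λ·ΔX − sin φ sin λ·ΔY + cos φ·ΔZ = −(-0.364025)(0.387339)(585) − (-0.364025)(-0.921938)(-239) + (0.931389)(560) = 684.27 m.
1° of latitude spans 3600 × 30.80 = 110880 m, so Δφ = 684.27 / 110880 × 3600 = 22.217″.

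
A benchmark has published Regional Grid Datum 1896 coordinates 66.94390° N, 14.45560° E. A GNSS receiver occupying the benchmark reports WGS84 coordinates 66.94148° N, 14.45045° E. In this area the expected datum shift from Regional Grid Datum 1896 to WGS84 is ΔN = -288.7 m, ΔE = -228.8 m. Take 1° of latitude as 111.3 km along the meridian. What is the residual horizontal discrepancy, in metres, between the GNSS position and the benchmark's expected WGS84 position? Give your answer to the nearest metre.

20 m

Observed coordinate differences: Δφ = -0.00242°, Δλ = -0.00515°.
Converting to metres (1° lat = 111300 m, cos φ = 0.391632): observed ΔN = -269.3 m, observed ΔE = -224.5 m.
Subtracting the expected shift leaves a residual of -269.3 − (-288.7) = 19.4 m north and -224.5 − (-228.8) = 4.3 m east.
Residual distance = √(19.4² + 4.3²) = 19.8 m.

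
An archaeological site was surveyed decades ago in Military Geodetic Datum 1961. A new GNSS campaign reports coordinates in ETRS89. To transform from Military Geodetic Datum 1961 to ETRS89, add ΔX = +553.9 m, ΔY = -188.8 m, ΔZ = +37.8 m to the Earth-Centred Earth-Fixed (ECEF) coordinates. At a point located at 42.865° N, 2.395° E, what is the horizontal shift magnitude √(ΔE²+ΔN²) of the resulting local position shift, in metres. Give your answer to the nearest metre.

At φ = 42.865°, λ = 2.395°: sin φ = 0.680273, cos φ = 0.732959, sin λ = 0.041788, cos λ = 0.999126.
ΔE = −sin λ·ΔX + cos λ·ΔY = −(0.041788)·(553.9) + (0.999126)·(-188.8) = -211.78 m.
ΔN = −sin φ cos λ·ΔX − sin φ sin λ·ΔY + cos φ·ΔZ = −(0.680273)(0.999126)(553.9) − (0.680273)(0.041788)(-188.8) + (0.732959)(37.8) = -343.40 m.
Horizontal magnitude = √(ΔE² + ΔN²) = √((-211.78)² + (-343.40)²) = 403.45 m.

403 m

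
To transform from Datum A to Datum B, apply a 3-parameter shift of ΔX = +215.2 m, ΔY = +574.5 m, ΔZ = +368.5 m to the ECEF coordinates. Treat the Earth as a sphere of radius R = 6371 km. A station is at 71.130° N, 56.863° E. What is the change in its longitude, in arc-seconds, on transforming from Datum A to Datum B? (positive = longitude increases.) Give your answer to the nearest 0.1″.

sin φ = 0.946255, cos φ = 0.323422, sin λ = 0.837366, cos λ = 0.546643.
East component: ΔE = −sin λ·ΔX + cos λ·ΔY = −(0.837366)(215.2) + (0.546643)(574.5) = 133.85 m.
1° of latitude spans πR/180 = 111195 m; at latitude φ, 1° of longitude spans that × cos φ = 35962.9 m, so Δλ = 133.85 / 35962.9 × 3600 = 13.398″.

Δλ = 13.4″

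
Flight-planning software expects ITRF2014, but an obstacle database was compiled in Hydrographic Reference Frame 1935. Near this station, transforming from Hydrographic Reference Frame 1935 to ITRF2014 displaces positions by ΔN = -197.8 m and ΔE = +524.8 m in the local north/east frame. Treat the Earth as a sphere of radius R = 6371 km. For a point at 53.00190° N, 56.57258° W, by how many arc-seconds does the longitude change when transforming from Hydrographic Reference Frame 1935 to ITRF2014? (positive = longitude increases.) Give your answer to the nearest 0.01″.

Δλ = 28.23″

At latitude 53.00190°, cos φ = 0.601789.
One radian of longitude at latitude φ spans R cos φ, so Δλ = ΔE / (R cos φ) = 524.8 / (6371000 × 0.601789) = 1.3688e-04 rad = 28.234″.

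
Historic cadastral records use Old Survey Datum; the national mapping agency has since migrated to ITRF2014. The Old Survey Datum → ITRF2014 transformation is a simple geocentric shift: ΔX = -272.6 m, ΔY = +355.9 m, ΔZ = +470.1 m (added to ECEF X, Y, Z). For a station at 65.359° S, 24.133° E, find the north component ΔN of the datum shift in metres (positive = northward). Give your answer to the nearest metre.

ΔN = 102 m

The local north axis is (−sin φ cos λ, −sin φ sin λ, cos φ), giving ΔN = -226.121 + 132.261 + 195.999 = 102.14 m.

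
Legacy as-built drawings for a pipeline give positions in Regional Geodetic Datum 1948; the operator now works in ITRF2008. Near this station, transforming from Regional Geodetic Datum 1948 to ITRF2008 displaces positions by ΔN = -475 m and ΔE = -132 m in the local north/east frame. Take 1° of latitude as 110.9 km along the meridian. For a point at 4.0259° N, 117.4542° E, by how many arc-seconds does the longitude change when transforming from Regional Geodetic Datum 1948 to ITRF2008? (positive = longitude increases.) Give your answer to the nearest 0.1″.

At latitude 4.0259°, cos φ = 0.997532.
1° of longitude at this latitude = 110.9 × cos φ = 110.63 km, so Δλ = -132.0 / 110626.3 = -0.0011932° = -4.296″.

Δλ = -4.3″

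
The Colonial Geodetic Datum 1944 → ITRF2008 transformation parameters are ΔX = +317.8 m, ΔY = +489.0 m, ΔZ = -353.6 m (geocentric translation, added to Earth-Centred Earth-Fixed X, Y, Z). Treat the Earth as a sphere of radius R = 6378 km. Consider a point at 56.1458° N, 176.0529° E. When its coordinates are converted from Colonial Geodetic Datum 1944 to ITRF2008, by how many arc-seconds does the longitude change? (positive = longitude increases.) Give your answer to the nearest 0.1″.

sin φ = 0.830458, cos φ = 0.557081, sin λ = 0.068835, cos λ = -0.997628.
East component: ΔE = −sin λ·ΔX + cos λ·ΔY = −(0.068835)(317.8) + (-0.997628)(489.0) = -509.72 m.
1° of latitude spans πR/180 = 111317 m; at latitude φ, 1° of longitude spans that × cos φ = 62012.7 m, so Δλ = -509.72 / 62012.7 × 3600 = -29.590″.

Δλ = -29.6″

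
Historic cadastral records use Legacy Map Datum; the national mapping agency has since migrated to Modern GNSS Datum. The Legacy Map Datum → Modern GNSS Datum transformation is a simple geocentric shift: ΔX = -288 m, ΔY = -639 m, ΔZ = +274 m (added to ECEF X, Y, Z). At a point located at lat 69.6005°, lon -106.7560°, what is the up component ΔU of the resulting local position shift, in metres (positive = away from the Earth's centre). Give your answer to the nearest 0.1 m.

The local up (radial) axis is (cos φ cos λ, cos φ sin λ, sin φ), giving ΔU = 28.941 + 213.275 + 256.816 = 499.03 m.

ΔU = 499.0 m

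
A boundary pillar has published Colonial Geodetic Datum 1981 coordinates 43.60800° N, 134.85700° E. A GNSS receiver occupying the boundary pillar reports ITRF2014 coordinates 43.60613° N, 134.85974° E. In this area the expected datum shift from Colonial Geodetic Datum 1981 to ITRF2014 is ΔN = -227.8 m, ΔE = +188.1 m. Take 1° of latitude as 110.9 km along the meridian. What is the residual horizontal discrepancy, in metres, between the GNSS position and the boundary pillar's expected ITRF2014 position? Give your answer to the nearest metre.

38 m

Observed coordinate differences: Δφ = -0.00187°, Δλ = +0.00274°.
Converting to metres (1° lat = 110900 m, cos φ = 0.724076): observed ΔN = -207.4 m, observed ΔE = 220.0 m.
Subtracting the expected shift leaves a residual of -207.4 − (-227.8) = 20.4 m north and 220.0 − (188.1) = 31.9 m east.
Residual distance = √(20.4² + 31.9²) = 37.9 m.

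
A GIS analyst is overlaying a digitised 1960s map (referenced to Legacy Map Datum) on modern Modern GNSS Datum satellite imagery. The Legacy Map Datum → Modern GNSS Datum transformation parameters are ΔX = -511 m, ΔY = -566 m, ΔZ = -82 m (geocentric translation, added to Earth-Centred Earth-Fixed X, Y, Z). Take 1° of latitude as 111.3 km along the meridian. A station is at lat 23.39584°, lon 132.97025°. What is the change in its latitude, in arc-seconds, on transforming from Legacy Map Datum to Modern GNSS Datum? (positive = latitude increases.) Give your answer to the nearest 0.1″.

sin φ = 0.397081, cos φ = 0.917783, sin λ = 0.731708, cos λ = -0.681619.
North component: ΔN = −sin φ cos λ·ΔX − sin φ sin λ·ΔY + cos φ·ΔZ = −(0.397081)(-0.681619)(-511) − (0.397081)(0.731708)(-566) + (0.917783)(-82) = -49.11 m.
1° of latitude spans 111300 m, so Δφ = -49.11 / 111300 × 3600 = -1.589″.

Δφ = -1.6″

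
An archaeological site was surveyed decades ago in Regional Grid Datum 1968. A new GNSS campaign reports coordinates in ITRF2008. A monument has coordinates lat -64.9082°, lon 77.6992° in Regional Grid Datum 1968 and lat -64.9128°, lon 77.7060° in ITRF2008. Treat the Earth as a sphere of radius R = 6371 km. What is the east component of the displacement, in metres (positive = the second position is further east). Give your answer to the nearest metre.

ΔE = 321 m

Δφ = -64.9128° − -64.9082° = -0.0046°; Δλ = 77.7060° − 77.6992° = +0.0068°.
1° along a meridian = πR/180 = 111195 m.
ΔN = Δφ × 111195 = -511.5 m; ΔE = Δλ × 111195 × cos(-64.9082°) = +0.0068 × 111195 × 0.424070 = 320.7 m.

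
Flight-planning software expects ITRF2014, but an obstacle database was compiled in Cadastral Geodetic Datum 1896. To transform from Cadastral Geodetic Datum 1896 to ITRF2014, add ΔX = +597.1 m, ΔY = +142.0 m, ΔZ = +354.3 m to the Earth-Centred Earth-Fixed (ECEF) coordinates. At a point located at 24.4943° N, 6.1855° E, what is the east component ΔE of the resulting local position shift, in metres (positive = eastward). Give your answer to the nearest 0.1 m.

At φ = 24.4943°, λ = 6.1855°: sin φ = 0.414603, cos φ = 0.910003, sin λ = 0.107748, cos λ = 0.994178.
ΔE = −sin λ·ΔX + cos λ·ΔY = −(0.107748)·(597.1) + (0.994178)·(142.0) = 76.84 m.

ΔE = 76.8 m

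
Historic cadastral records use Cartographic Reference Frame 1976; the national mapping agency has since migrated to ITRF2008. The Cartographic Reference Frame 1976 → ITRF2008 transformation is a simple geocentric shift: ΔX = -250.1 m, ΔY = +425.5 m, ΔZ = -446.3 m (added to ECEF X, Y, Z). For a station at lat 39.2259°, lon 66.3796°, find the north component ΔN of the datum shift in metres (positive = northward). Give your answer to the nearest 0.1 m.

The local north axis is (−sin φ cos λ, −sin φ sin λ, cos φ), giving ΔN = 63.370 − 246.534 − 345.730 = -528.89 m.

ΔN = -528.9 m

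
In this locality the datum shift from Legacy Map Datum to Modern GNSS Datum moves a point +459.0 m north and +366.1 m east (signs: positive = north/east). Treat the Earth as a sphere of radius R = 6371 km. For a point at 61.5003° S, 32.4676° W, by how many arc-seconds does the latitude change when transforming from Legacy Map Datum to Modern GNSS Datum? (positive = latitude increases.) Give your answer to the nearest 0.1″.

On a sphere of radius R, 1 rad of latitude = R, so Δφ = ΔN / R = 459.0 / 6371000 = 7.2045e-05 rad = 14.860″.

Δφ = 14.9″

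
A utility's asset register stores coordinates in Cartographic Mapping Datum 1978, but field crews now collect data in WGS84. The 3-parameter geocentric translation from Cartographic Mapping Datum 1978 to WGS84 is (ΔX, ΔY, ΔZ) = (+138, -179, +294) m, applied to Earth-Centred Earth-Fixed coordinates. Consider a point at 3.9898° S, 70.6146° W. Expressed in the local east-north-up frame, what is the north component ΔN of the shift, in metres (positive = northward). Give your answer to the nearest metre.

The local north axis is (−sin φ cos λ, −sin φ sin λ, cos φ), giving ΔN = 3.187 + 11.749 + 293.287 = 308.22 m.

ΔN = 308 m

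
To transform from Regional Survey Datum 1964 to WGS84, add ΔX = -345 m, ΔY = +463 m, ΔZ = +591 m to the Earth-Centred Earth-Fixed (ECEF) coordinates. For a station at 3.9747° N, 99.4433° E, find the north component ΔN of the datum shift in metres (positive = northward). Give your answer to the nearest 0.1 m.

ΔN = 554.0 m

The local north axis is (−sin φ cos λ, −sin φ sin λ, cos φ), giving ΔN = -3.924 − 31.658 + 589.579 = 554.00 m.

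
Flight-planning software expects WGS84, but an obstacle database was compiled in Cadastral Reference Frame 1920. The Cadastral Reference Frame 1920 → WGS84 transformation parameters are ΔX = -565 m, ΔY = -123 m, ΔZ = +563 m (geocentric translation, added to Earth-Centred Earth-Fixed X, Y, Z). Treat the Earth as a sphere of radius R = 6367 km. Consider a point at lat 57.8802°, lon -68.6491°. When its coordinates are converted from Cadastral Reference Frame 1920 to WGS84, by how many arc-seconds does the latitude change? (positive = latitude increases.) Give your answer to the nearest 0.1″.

sin φ = 0.846938, cos φ = 0.531691, sin λ = -0.931368, cos λ = 0.364079.
North component: ΔN = −sin φ cos λ·ΔX − sin φ sin λ·ΔY + cos φ·ΔZ = −(0.846938)(0.364079)(-565) − (0.846938)(-0.931368)(-123) + (0.531691)(563) = 376.54 m.
1° of latitude spans πR/180 = 111125 m, so Δφ = 376.54 / 111125 × 3600 = 12.198″.

Δφ = 12.2″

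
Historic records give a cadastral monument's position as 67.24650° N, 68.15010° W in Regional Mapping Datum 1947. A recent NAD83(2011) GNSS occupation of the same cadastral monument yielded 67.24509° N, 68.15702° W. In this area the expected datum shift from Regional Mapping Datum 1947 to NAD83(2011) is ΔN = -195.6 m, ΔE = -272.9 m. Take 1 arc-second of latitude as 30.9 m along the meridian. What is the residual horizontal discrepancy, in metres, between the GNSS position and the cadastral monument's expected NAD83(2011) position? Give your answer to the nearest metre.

46 m

Observed coordinate differences: Δφ = -0.00141°, Δλ = -0.00692°.
Converting to metres (1° lat = 111240 m, cos φ = 0.386767): observed ΔN = -156.8 m, observed ΔE = -297.7 m.
Subtracting the expected shift leaves a residual of -156.8 − (-195.6) = 38.8 m north and -297.7 − (-272.9) = -24.8 m east.
Residual distance = √(38.8² + (-24.8)²) = 46.0 m.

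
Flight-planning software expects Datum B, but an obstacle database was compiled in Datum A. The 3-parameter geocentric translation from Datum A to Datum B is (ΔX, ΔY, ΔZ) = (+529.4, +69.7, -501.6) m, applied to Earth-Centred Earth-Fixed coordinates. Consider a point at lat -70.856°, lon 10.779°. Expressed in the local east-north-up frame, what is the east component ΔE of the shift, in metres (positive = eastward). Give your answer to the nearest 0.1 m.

The local east axis at (φ, λ) is (−sin λ, cos λ, 0), so ΔE = −sin(10.779°)·529.4 + cos(10.779°)·69.7 = -30.54 m.

ΔE = -30.5 m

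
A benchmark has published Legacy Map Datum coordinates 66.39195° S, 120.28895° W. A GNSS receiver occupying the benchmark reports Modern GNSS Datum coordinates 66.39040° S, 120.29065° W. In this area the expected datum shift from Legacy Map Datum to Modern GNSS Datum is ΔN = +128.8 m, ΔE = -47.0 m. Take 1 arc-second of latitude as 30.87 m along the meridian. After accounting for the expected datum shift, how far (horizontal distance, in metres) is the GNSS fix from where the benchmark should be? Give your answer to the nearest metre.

Observed coordinate differences: Δφ = +0.00155°, Δλ = -0.00170°.
Converting to metres (1° lat = 111132 m, cos φ = 0.400478): observed ΔN = 172.3 m, observed ΔE = -75.7 m.
Subtracting the expected shift leaves a residual of 172.3 − (128.8) = 43.5 m north and -75.7 − (-47.0) = -28.7 m east.
Residual distance = √(43.5² + (-28.7)²) = 52.1 m.

52 m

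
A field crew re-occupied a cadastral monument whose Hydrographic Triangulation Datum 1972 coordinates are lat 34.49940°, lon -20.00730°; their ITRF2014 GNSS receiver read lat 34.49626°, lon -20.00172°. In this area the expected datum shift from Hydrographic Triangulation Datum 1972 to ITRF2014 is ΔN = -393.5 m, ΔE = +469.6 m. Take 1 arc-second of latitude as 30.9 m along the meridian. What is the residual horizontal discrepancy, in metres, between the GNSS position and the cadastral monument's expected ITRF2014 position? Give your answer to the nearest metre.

Observed coordinate differences: Δφ = -0.00314°, Δλ = +0.00558°.
Converting to metres (1° lat = 111240 m, cos φ = 0.824132): observed ΔN = -349.3 m, observed ΔE = 511.6 m.
Subtracting the expected shift leaves a residual of -349.3 − (-393.5) = 44.2 m north and 511.6 − (469.6) = 42.0 m east.
Residual distance = √(44.2² + 42.0²) = 60.9 m.

61 m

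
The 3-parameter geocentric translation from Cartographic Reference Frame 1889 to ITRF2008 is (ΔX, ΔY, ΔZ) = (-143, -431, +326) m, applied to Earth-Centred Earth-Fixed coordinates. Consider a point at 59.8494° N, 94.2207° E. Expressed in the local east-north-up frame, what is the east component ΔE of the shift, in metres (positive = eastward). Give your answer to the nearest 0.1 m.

The local east axis at (φ, λ) is (−sin λ, cos λ, 0), so ΔE = −sin(94.2207°)·(-143) + cos(94.2207°)·(-431) = 174.33 m.

ΔE = 174.3 m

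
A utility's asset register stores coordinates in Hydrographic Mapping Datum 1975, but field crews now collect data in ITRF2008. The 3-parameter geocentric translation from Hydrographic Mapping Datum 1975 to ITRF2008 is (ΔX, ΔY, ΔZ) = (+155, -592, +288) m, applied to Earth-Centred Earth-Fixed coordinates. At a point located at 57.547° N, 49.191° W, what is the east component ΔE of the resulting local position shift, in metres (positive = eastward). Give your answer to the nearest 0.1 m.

ΔE = -269.6 m

The local east axis at (φ, λ) is (−sin λ, cos λ, 0), so ΔE = −sin(-49.191°)·155 + cos(-49.191°)·(-592) = -269.58 m.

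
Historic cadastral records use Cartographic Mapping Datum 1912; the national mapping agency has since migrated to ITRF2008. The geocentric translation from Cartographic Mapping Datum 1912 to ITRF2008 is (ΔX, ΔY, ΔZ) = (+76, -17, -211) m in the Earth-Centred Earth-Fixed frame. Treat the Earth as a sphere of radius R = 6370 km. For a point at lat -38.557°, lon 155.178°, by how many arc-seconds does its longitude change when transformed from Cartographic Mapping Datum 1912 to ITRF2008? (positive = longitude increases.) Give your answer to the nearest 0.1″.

Δλ = -0.7″

sin φ = -0.623293, cos φ = 0.781988, sin λ = 0.419801, cos λ = -0.907616.
East component: ΔE = −sin λ·ΔX + cos λ·ΔY = −(0.419801)(76) + (-0.907616)(-17) = -16.48 m.
1° of latitude spans πR/180 = 111177 m; at latitude φ, 1° of longitude spans that × cos φ = 86939.5 m, so Δλ = -16.48 / 86939.5 × 3600 = -0.682″.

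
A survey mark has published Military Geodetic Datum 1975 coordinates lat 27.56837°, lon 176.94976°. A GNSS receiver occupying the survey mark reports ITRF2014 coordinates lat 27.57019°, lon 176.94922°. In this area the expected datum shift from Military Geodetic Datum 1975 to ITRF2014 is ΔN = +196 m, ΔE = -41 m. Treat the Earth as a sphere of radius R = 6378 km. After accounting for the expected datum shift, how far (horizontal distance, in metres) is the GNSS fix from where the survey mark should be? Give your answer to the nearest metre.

Observed coordinate differences: Δφ = +0.00182°, Δλ = -0.00054°.
Converting to metres (1° lat = 111317 m, cos φ = 0.886459): observed ΔN = 202.6 m, observed ΔE = -53.3 m.
Subtracting the expected shift leaves a residual of 202.6 − (196) = 6.6 m north and -53.3 − (-41) = -12.3 m east.
Residual distance = √(6.6² + (-12.3)²) = 13.9 m.

14 m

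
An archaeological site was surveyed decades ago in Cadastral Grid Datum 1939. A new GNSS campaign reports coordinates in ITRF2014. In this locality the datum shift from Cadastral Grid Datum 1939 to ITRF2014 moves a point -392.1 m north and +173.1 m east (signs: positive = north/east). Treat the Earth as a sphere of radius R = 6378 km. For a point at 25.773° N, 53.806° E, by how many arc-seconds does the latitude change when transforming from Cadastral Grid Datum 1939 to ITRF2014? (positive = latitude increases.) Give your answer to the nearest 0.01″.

On a sphere of radius R, 1 rad of latitude = R, so Δφ = ΔN / R = -392.1 / 6378000 = -6.1477e-05 rad = -12.681″.

Δφ = -12.68″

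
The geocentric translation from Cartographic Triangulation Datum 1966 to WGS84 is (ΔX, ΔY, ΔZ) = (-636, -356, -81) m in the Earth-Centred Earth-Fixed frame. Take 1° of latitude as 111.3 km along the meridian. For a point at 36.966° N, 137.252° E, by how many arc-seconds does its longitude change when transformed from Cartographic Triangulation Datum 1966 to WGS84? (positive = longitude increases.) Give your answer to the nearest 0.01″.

sin φ = 0.601341, cos φ = 0.798992, sin λ = 0.678775, cos λ = -0.734346.
East component: ΔE = −sin λ·ΔX + cos λ·ΔY = −(0.678775)(-636) + (-0.734346)(-356) = 693.13 m.
1° of latitude spans 111300 m; at latitude φ, 1° of longitude spans that × cos φ = 88927.9 m, so Δλ = 693.13 / 88927.9 × 3600 = 28.059″.

Δλ = 28.06″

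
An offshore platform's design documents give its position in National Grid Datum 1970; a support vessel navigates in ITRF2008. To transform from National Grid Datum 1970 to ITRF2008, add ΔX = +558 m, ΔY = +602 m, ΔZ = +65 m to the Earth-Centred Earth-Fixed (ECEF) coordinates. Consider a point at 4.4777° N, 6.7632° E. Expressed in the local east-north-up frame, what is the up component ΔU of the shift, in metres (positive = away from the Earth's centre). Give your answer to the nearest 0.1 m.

ΔU = 628.2 m

The local up (radial) axis is (cos φ cos λ, cos φ sin λ, sin φ), giving ΔU = 552.426 + 70.679 + 5.075 = 628.18 m.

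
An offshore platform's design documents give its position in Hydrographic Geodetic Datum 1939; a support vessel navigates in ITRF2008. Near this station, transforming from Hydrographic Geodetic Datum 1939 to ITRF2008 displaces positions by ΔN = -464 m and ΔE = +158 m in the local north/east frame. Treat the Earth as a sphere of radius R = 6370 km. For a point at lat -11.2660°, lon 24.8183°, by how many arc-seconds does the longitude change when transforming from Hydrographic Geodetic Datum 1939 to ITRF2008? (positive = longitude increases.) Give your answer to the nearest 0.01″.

At latitude -11.2660°, cos φ = 0.980731.
One radian of longitude at latitude φ spans R cos φ, so Δλ = ΔE / (R cos φ) = 158.0 / (6370000 × 0.980731) = 2.5291e-05 rad = 5.217″.

Δλ = 5.22″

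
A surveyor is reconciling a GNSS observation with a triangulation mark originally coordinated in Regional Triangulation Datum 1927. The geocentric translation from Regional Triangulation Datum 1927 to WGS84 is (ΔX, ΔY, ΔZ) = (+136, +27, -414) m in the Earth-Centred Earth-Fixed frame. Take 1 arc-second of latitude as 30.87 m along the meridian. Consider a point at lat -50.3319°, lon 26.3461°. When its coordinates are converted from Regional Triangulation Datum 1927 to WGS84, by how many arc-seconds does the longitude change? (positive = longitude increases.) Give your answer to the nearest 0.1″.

sin φ = -0.769755, cos φ = 0.638339, sin λ = 0.443792, cos λ = 0.896130.
East component: ΔE = −sin λ·ΔX + cos λ·ΔY = −(0.443792)(136) + (0.896130)(27) = -36.16 m.
1° of latitude spans 3600 × 30.87 = 111132 m; at latitude φ, 1° of longitude spans that × cos φ = 70939.9 m, so Δλ = -36.16 / 70939.9 × 3600 = -1.835″.

Δλ = -1.8″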